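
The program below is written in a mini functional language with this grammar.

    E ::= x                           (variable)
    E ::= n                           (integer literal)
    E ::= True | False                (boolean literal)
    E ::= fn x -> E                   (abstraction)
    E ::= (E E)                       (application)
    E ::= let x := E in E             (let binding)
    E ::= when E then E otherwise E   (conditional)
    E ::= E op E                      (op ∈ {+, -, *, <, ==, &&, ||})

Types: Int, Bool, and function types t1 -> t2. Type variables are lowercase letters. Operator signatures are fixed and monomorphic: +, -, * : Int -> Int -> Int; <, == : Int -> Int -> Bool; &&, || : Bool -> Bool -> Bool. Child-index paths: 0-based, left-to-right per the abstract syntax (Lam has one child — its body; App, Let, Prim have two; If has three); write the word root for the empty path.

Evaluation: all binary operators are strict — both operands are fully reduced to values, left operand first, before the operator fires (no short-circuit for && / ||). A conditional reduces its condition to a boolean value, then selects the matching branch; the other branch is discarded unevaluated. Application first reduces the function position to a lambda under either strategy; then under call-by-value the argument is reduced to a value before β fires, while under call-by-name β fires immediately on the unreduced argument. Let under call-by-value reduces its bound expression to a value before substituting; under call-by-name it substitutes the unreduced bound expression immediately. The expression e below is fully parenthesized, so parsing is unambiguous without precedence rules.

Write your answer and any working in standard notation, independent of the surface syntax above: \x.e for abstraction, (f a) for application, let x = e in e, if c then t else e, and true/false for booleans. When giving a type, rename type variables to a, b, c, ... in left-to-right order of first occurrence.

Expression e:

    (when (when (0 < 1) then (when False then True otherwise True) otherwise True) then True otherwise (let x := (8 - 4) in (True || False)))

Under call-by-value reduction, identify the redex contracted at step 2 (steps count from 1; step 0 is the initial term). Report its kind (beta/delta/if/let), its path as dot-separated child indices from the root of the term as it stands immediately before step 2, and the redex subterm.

Answer: if at 0 : (if true then (if false then true else true) else true)

Trace:
step 0: (if (if (0 < 1) then (if false then true else true) else true) then true else (let x = (8 - 4) in (true || false)))
step 1: [delta@0.0] (if (if true then (if false then true else true) else true) then true else (let x = (8 - 4) in (true || false)))
step 2: [if@0] (if (if false then true else true) then true else (let x = (8 - 4) in (true || false)))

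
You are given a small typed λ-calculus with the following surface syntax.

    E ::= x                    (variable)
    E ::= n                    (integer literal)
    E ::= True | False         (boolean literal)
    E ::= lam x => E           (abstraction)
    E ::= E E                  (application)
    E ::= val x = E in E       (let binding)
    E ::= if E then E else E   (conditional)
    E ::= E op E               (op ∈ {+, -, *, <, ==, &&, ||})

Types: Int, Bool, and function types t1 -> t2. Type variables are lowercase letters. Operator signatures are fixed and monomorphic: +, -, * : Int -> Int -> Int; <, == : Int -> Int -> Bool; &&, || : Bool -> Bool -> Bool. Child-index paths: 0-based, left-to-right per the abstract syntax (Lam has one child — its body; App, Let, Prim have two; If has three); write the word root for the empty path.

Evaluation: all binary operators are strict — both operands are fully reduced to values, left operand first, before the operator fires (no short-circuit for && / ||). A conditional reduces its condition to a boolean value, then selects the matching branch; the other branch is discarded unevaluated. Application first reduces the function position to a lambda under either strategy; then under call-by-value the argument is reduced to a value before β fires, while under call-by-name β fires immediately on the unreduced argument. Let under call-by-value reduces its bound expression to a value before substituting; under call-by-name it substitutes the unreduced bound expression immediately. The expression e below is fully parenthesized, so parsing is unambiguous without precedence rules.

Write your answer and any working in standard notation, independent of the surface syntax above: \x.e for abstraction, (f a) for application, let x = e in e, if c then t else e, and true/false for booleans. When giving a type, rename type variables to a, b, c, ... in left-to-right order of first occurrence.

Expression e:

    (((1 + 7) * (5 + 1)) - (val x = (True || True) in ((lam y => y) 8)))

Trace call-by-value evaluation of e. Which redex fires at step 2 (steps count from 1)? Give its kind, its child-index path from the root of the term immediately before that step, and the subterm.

Derivation:
step 0: (((1 + 7) * (5 + 1)) - (let x = (true || true) in ((\y.y) 8)))
step 1: [delta@0.0] ((8 * (5 + 1)) - (let x = (true || true) in ((\y.y) 8)))
step 2: [delta@0.1] ((8 * 6) - (let x = (true || true) in ((\y.y) 8)))

Answer: delta at 0.1 : (5 + 1)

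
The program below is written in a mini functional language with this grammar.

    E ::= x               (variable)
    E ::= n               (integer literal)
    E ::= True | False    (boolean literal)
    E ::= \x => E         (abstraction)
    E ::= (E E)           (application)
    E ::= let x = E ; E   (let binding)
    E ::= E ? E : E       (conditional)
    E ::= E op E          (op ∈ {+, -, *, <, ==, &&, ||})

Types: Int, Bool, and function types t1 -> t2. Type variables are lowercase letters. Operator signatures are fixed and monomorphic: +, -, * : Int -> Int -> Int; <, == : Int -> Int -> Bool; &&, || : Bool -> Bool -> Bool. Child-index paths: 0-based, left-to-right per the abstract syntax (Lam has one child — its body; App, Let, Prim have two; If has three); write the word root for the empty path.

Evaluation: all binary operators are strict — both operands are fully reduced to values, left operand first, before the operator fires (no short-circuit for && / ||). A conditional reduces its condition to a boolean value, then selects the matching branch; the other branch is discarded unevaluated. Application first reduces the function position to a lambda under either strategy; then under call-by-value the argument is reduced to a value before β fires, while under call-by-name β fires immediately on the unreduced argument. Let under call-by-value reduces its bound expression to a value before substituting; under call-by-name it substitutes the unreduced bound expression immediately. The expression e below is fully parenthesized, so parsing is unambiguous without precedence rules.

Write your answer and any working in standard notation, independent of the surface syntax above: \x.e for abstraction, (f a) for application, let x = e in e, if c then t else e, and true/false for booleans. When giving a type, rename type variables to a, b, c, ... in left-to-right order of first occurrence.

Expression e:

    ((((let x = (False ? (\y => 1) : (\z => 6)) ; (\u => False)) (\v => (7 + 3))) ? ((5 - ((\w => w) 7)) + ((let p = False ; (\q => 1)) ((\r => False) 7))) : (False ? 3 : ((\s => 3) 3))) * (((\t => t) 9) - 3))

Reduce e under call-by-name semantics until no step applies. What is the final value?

Answer: 18

Trace:
step 0: ((if ((let x = (if false then (\y.1) else (\z.6)) in (\u.false)) (\v.(7 + 3))) then ((5 - ((\w.w) 7)) + ((let p = false in (\q.1)) ((\r.false) 7))) else (if false then 3 else ((\s.3) 3))) * (((\t.t) 9) - 3))
step 1: [let@0.0.0] ((if ((\u.false) (\v.(7 + 3))) then ((5 - ((\w.w) 7)) + ((let p = false in (\q.1)) ((\r.false) 7))) else (if false then 3 else ((\s.3) 3))) * (((\t.t) 9) - 3))
step 2: [beta@0.0] ((if false then ((5 - ((\w.w) 7)) + ((let p = false in (\q.1)) ((\r.false) 7))) else (if false then 3 else ((\s.3) 3))) * (((\t.t) 9) - 3))
step 3: [if@0] ((if false then 3 else ((\s.3) 3)) * (((\t.t) 9) - 3))
step 4: [if@0] (((\s.3) 3) * (((\t.t) 9) - 3))
step 5: [beta@0] (3 * (((\t.t) 9) - 3))
step 6: [beta@1.0] (3 * (9 - 3))
step 7: [delta@1] (3 * 6)
step 8: [delta@root] 18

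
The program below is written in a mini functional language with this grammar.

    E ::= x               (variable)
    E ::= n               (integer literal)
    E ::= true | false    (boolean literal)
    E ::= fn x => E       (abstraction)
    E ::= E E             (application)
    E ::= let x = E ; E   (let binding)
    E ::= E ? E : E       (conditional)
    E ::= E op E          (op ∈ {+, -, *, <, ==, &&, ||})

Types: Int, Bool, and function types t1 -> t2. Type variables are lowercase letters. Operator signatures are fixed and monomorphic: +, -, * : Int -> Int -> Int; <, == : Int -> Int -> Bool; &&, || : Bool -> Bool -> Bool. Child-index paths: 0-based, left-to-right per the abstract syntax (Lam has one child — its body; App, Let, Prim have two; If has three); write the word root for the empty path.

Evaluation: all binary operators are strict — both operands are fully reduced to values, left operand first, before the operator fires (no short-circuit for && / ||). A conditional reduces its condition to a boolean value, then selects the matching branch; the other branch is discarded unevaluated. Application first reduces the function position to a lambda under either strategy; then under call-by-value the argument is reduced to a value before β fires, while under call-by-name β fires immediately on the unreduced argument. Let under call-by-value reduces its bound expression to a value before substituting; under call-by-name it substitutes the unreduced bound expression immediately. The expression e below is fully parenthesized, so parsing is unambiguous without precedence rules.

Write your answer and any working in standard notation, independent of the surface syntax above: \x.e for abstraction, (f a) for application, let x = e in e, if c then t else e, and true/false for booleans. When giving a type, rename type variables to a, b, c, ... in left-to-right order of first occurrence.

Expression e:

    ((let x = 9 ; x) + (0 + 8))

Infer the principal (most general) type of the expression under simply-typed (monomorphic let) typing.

Working:
let x : Int
x : Int
  unify Int ~ Int
  unify Int ~ Int
  unify Int ~ Int
  unify Int ~ Int

Answer: Int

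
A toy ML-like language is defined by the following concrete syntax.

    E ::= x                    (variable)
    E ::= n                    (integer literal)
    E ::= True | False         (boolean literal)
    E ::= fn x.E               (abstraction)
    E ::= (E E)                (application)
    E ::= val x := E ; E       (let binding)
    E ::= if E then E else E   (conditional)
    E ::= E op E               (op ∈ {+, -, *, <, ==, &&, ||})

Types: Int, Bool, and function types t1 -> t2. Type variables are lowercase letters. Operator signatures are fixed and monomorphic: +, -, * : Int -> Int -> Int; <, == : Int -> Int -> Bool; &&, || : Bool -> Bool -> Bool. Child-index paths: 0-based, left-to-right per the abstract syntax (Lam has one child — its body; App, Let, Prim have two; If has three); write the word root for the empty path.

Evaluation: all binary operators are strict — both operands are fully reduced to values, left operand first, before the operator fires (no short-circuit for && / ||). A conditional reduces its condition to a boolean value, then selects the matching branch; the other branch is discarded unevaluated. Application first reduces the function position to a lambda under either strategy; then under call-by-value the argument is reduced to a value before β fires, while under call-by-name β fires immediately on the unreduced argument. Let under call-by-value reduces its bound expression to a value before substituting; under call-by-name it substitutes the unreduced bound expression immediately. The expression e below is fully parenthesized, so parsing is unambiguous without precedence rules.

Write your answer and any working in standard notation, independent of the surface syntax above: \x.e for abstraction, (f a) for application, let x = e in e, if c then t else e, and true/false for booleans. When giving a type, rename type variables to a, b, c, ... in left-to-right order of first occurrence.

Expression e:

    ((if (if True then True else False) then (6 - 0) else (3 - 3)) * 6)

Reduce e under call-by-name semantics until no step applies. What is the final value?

Answer: 36

Working:
step 0: ((if (if true then true else false) then (6 - 0) else (3 - 3)) * 6)
step 1: [if@0.0] ((if true then (6 - 0) else (3 - 3)) * 6)
step 2: [if@0] ((6 - 0) * 6)
step 3: [delta@0] (6 * 6)
step 4: [delta@root] 36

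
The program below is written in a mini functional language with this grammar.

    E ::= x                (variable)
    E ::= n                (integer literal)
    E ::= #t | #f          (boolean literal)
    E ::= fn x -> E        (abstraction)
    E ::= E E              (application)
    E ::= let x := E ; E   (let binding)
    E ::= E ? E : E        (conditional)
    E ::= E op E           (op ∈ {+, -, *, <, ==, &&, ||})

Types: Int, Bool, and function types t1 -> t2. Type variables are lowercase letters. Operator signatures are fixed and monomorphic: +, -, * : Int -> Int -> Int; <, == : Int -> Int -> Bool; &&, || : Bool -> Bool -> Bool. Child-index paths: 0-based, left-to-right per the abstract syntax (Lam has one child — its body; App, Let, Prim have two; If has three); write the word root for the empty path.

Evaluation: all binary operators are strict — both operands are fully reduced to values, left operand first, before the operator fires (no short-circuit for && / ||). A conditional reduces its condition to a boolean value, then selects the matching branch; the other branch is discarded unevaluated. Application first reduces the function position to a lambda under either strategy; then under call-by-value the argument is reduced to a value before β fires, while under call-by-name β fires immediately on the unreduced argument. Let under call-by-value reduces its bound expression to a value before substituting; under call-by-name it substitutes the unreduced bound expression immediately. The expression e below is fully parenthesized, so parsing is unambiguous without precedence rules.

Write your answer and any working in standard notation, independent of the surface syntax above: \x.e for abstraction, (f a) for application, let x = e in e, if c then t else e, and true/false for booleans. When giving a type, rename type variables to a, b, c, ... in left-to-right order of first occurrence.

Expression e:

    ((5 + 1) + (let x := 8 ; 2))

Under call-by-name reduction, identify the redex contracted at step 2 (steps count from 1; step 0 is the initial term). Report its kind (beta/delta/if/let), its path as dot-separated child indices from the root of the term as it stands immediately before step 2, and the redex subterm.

Derivation:
step 0: ((5 + 1) + (let x = 8 in 2))
step 1: [delta@0] (6 + (let x = 8 in 2))
step 2: [let@1] (6 + 2)

Answer: let at 1 : (let x = 8 in 2)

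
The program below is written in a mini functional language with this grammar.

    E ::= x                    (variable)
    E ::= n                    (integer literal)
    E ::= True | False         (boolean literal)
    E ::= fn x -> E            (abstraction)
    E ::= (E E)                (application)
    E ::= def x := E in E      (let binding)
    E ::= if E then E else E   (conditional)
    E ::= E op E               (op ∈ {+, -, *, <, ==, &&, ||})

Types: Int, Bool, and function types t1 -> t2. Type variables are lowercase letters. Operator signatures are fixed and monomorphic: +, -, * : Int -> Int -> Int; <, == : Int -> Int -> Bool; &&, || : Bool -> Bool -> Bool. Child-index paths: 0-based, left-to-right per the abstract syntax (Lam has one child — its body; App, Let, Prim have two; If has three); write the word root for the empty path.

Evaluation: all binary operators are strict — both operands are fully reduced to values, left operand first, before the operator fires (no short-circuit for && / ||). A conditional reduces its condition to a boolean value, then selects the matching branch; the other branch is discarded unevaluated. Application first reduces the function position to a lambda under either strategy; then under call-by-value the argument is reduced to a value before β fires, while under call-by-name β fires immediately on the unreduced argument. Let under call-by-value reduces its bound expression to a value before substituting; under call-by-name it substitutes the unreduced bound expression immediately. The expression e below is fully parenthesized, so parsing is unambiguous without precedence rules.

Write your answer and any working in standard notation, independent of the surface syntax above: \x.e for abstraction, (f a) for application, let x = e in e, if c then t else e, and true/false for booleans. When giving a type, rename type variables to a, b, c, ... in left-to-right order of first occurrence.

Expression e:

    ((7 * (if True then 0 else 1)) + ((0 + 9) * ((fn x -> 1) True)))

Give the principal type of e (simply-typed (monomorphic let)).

Answer: Int

Trace:
  unify Int ~ Int
  unify Bool ~ Bool
  unify Int ~ Int
  unify Int ~ Int
  unify Int ~ Int
  unify Int ~ Int
  unify Int ~ Int
  unify Int ~ Int
\x._ : a -> Int
  unify a -> Int ~ Bool -> b
  unify a ~ Bool
  unify Int ~ b
_ _ : Int
  unify Int ~ Int
  unify Int ~ Int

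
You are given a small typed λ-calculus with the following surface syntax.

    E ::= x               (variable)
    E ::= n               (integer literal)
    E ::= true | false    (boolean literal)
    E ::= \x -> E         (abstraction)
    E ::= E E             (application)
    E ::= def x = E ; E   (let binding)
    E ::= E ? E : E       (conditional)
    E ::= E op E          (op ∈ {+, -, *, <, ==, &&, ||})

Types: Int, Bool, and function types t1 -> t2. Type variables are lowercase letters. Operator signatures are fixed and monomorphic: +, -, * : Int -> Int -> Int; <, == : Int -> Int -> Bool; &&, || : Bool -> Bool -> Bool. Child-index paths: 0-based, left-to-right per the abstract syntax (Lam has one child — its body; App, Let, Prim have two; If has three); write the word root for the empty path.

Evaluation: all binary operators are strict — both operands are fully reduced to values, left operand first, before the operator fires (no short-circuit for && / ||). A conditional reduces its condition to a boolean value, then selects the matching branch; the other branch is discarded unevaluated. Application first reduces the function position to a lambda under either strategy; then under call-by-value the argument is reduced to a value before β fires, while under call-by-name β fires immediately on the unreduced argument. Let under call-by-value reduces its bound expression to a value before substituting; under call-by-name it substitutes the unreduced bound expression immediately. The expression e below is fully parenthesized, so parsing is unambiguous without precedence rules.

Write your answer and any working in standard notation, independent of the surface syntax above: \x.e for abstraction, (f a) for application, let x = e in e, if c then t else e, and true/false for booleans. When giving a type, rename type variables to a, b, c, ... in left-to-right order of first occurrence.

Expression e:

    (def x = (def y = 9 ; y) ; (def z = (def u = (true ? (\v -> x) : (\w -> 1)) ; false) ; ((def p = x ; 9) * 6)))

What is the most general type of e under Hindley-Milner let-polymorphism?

Derivation:
let y : Int
y : Int
let x : Int
  unify Bool ~ Bool
x : Int
\v._ : a -> Int
\w._ : b -> Int
  unify a -> Int ~ b -> Int
  unify a ~ b
  unify Int ~ Int
let u : forall. b -> Int
let z : Bool
x : Int
let p : Int
  unify Int ~ Int
  unify Int ~ Int

Answer: Int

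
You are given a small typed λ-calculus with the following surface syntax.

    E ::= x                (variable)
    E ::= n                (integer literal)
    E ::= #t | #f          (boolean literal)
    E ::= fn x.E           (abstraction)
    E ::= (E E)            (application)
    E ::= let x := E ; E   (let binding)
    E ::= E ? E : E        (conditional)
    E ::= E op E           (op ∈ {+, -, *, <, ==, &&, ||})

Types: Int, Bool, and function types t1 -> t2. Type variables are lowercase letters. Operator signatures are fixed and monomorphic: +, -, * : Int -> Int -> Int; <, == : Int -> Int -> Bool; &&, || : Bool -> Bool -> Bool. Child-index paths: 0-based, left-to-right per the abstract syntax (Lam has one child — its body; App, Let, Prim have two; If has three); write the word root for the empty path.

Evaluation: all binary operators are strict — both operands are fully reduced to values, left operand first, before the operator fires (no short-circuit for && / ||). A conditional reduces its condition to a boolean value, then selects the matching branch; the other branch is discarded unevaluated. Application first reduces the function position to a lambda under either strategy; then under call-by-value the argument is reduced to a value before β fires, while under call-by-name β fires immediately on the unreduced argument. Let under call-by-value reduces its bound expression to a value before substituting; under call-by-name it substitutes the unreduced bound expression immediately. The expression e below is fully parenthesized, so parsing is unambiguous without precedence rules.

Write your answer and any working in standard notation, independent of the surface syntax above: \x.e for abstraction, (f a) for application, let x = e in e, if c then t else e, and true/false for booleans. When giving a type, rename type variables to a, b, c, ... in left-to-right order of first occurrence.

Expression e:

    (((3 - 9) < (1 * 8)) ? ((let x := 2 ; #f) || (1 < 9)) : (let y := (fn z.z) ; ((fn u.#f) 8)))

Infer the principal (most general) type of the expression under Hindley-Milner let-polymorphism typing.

Derivation:
  unify Int ~ Int
  unify Int ~ Int
  unify Int ~ Int
  unify Int ~ Int
  unify Int ~ Int
  unify Int ~ Int
  unify Bool ~ Bool
let x : Int
  unify Bool ~ Bool
  unify Int ~ Int
  unify Int ~ Int
  unify Bool ~ Bool
z : a
\z._ : a -> a
let y : forall. a -> a
\u._ : b -> Bool
  unify b -> Bool ~ Int -> c
  unify b ~ Int
  unify Bool ~ c
_ _ : Bool
  unify Bool ~ Bool

Answer: Bool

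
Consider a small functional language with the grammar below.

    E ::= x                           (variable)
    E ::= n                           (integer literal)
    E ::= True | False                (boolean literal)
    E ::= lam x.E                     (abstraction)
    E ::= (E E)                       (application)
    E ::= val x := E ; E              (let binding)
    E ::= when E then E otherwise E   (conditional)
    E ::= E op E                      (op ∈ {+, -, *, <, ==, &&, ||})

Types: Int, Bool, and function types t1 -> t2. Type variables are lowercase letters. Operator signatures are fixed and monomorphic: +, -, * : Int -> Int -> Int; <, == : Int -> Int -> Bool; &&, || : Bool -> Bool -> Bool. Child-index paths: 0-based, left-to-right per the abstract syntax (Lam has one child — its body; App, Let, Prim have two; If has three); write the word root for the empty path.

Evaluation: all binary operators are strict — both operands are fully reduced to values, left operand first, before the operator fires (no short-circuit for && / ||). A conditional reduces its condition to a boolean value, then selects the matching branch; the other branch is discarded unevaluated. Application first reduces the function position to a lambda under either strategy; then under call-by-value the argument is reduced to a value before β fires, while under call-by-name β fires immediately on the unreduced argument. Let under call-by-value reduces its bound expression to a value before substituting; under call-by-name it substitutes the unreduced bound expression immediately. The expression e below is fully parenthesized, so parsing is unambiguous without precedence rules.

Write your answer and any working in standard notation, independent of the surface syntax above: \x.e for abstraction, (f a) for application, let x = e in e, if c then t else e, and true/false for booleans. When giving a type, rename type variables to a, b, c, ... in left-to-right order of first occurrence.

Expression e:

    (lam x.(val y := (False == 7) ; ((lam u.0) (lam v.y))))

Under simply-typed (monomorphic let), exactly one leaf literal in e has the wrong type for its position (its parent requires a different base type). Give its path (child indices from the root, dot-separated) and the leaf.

Derivation:
  unify Bool ~ Int
  FAIL: mismatch Bool ~ Int

Answer: 0.0.0 : false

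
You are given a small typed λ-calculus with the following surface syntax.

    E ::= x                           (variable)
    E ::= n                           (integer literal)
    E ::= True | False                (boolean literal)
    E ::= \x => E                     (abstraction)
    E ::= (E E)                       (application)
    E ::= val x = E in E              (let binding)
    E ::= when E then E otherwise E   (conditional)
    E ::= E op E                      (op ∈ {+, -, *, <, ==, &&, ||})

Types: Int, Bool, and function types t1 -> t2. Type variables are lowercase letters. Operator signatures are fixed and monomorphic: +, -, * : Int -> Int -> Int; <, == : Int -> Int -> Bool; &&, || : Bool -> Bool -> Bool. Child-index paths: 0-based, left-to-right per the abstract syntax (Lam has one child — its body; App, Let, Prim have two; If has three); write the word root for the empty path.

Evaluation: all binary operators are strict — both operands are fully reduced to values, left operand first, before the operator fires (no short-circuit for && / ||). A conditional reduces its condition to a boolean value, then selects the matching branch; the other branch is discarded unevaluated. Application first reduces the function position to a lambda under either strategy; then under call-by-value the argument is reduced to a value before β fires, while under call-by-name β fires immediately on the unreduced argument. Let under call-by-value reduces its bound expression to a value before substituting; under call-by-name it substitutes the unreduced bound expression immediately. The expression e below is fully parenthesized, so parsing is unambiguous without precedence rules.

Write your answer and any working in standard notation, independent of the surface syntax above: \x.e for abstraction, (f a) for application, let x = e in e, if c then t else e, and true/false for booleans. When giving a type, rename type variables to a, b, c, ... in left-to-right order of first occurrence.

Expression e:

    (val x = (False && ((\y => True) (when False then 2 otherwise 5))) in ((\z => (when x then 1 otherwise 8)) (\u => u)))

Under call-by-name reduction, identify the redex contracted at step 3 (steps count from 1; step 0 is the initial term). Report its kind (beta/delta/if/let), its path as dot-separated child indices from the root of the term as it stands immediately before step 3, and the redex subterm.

Trace:
step 0: (let x = (false && ((\y.true) (if false then 2 else 5))) in ((\z.(if x then 1 else 8)) (\u.u)))
step 1: [let@root] ((\z.(if (false && ((\y.true) (if false then 2 else 5))) then 1 else 8)) (\u.u))
step 2: [beta@root] (if (false && ((\y.true) (if false then 2 else 5))) then 1 else 8)
step 3: [beta@0.1] (if (false && true) then 1 else 8)

Answer: beta at 0.1 : ((\y.true) (if false then 2 else 5))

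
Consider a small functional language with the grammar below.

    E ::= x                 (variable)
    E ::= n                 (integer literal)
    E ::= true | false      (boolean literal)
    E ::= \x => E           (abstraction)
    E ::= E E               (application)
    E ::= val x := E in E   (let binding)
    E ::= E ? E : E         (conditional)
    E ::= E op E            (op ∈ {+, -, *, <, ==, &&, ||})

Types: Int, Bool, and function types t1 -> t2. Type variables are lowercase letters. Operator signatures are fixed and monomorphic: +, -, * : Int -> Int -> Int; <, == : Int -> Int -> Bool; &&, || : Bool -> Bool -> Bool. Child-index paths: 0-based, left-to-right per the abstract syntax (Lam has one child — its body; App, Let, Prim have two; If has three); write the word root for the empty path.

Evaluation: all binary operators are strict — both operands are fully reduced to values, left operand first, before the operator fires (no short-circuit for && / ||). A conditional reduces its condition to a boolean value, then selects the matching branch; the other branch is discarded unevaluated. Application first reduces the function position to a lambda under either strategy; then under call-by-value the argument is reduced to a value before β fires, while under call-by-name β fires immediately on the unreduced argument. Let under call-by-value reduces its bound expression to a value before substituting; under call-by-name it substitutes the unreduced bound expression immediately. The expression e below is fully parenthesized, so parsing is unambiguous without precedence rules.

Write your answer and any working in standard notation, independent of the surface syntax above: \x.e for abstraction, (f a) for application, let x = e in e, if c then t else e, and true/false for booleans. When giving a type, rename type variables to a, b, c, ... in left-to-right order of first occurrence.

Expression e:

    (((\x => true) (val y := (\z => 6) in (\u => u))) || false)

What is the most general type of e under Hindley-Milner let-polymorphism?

Working:
\x._ : a -> Bool
\z._ : b -> Int
let y : forall. b -> Int
u : c
\u._ : c -> c
  unify a -> Bool ~ (c -> c) -> d
  unify a ~ c -> c
  unify Bool ~ d
_ _ : Bool
  unify Bool ~ Bool
  unify Bool ~ Bool

Answer: Bool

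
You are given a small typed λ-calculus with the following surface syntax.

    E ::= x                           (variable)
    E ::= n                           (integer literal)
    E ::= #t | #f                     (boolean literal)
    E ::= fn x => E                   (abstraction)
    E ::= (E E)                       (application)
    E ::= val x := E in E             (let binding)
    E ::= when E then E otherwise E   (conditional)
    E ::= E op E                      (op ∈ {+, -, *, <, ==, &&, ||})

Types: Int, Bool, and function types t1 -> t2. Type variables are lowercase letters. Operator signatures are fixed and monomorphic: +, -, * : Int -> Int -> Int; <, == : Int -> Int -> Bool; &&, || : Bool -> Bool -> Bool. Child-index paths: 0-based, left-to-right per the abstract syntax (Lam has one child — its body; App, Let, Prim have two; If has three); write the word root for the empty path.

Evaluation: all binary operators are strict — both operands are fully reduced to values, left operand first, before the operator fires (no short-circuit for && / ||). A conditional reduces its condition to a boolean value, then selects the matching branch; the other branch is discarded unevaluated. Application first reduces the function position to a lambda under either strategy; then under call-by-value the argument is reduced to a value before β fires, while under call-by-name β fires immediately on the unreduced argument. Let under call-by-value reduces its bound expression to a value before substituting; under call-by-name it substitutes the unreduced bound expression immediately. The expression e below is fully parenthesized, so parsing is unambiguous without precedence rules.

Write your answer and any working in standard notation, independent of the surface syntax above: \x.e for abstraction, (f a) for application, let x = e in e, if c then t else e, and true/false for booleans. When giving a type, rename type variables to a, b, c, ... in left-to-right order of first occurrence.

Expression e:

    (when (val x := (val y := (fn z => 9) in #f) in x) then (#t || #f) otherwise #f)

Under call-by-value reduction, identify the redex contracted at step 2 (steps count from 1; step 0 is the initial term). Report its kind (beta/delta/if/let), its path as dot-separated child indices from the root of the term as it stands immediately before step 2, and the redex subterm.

Working:
step 0: (if (let x = (let y = (\z.9) in false) in x) then (true || false) else false)
step 1: [let@0.0] (if (let x = false in x) then (true || false) else false)
step 2: [let@0] (if false then (true || false) else false)

Answer: let at 0 : (let x = false in x)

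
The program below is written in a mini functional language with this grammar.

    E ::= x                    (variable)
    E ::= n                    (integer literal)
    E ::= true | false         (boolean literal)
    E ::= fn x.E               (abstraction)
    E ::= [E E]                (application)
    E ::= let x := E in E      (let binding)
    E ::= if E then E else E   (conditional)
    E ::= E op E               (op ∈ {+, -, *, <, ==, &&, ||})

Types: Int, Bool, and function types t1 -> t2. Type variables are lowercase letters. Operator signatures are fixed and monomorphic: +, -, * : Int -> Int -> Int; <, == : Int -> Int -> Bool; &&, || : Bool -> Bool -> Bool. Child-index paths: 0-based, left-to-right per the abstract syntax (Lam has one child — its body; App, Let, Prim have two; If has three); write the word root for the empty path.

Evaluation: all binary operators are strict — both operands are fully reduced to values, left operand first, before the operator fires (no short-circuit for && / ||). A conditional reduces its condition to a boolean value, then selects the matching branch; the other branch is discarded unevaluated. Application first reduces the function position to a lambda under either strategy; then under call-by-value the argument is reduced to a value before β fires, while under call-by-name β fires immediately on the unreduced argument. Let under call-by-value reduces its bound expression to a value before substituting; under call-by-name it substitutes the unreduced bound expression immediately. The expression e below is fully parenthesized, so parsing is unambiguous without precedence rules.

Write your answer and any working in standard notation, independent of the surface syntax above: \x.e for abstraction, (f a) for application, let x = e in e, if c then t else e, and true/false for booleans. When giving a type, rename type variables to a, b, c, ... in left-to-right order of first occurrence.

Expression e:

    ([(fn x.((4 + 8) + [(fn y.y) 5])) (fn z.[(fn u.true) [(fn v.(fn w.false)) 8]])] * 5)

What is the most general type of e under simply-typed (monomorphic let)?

Derivation:
  unify Int ~ Int
  unify Int ~ Int
  unify Int ~ Int
y : b
\y._ : b -> b
  unify b -> b ~ Int -> c
  unify b ~ Int
  unify Int ~ c
_ _ : Int
  unify Int ~ Int
\x._ : a -> Int
\u._ : e -> Bool
\w._ : g -> Bool
\v._ : f -> g -> Bool
  unify f -> g -> Bool ~ Int -> h
  unify f ~ Int
  unify g -> Bool ~ h
_ _ : g -> Bool
  unify e -> Bool ~ (g -> Bool) -> i
  unify e ~ g -> Bool
  unify Bool ~ i
_ _ : Bool
\z._ : d -> Bool
  unify a -> Int ~ (d -> Bool) -> j
  unify a ~ d -> Bool
  unify Int ~ j
_ _ : Int
  unify Int ~ Int
  unify Int ~ Int

Answer: Int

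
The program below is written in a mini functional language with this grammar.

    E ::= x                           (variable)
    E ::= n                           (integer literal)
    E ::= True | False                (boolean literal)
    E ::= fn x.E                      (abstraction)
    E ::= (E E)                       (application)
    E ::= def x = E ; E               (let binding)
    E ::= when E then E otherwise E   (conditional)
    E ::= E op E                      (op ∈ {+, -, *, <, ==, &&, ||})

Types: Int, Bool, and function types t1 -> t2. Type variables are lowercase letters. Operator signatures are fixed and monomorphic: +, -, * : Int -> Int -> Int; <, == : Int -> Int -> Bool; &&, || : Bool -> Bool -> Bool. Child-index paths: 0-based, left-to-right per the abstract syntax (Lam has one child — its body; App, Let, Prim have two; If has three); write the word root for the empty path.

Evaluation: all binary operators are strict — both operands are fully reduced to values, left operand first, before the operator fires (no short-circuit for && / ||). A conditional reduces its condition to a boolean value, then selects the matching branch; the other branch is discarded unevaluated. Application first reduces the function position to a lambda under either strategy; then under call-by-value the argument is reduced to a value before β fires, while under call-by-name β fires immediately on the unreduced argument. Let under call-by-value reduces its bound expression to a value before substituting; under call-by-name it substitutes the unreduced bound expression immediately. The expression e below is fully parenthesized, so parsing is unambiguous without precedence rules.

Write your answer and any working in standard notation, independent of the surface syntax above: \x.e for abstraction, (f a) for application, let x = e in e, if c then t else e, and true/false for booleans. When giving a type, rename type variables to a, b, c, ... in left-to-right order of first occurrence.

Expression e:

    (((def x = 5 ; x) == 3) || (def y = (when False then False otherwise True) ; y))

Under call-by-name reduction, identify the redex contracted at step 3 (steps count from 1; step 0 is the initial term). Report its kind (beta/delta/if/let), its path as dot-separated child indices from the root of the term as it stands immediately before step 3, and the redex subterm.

Working:
step 0: (((let x = 5 in x) == 3) || (let y = (if false then false else true) in y))
step 1: [let@0.0] ((5 == 3) || (let y = (if false then false else true) in y))
step 2: [delta@0] (false || (let y = (if false then false else true) in y))
step 3: [let@1] (false || (if false then false else true))

Answer: let at 1 : (let y = (if false then false else true) in y)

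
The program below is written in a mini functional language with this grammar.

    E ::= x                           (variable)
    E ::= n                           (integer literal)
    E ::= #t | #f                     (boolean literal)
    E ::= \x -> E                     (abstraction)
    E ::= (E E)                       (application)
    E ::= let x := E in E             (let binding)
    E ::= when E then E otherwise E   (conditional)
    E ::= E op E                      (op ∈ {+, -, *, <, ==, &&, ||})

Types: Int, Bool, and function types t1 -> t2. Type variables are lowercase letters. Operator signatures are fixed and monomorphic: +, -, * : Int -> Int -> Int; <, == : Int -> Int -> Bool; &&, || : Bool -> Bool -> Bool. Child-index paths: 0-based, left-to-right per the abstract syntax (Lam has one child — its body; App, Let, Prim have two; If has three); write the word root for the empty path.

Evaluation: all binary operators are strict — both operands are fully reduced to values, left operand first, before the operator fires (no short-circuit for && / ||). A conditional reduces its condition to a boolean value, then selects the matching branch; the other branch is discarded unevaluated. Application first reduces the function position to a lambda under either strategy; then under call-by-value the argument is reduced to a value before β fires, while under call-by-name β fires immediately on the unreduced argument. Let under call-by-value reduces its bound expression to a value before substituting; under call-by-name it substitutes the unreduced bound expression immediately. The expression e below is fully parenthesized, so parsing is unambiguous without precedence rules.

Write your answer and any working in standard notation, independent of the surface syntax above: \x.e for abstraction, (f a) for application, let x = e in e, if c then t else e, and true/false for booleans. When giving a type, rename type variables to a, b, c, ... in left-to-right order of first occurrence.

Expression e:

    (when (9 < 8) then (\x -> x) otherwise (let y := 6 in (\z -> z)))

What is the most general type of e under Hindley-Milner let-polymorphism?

Answer: a -> a

Derivation:
  unify Int ~ Int
  unify Int ~ Int
  unify Bool ~ Bool
x : a
\x._ : a -> a
let y : Int
z : b
\z._ : b -> b
  unify a -> a ~ b -> b
  unify a ~ b
  unify b ~ b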